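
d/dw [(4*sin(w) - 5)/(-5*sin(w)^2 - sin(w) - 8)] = (20*sin(w)^2 - 50*sin(w) - 37)*cos(w)/(5*sin(w)^2 + sin(w) + 8)^2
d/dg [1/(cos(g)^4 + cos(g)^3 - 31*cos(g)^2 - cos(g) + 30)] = (4*cos(g)^3 + 3*cos(g)^2 - 62*cos(g) - 1)/((cos(g) - 5)^2*(cos(g) + 6)^2*sin(g)^3)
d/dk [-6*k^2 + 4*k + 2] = 4 - 12*k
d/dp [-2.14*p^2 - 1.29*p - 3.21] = -4.28*p - 1.29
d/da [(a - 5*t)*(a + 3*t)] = 2*a - 2*t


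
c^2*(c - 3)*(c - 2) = c^4 - 5*c^3 + 6*c^2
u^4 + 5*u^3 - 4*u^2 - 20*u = u*(u - 2)*(u + 2)*(u + 5)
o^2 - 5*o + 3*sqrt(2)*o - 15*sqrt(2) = (o - 5)*(o + 3*sqrt(2))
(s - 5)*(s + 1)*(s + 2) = s^3 - 2*s^2 - 13*s - 10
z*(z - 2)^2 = z^3 - 4*z^2 + 4*z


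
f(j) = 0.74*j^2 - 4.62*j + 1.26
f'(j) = 1.48*j - 4.62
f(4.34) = -4.85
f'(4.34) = 1.80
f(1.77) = -4.60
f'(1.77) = -2.00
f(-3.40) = 25.52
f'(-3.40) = -9.65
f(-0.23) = 2.36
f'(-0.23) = -4.96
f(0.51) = -0.90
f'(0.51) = -3.87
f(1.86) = -4.77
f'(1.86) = -1.87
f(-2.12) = 14.38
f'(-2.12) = -7.76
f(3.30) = -5.93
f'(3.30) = 0.26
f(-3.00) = 21.78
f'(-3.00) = -9.06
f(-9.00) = 102.78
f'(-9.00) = -17.94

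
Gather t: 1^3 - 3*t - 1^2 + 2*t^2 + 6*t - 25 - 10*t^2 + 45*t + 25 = -8*t^2 + 48*t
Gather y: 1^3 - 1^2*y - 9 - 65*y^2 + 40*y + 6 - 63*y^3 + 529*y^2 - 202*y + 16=-63*y^3 + 464*y^2 - 163*y + 14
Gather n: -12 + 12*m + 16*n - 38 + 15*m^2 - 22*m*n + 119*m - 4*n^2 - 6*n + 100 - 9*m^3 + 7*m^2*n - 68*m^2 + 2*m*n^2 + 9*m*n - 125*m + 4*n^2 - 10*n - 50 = -9*m^3 - 53*m^2 + 2*m*n^2 + 6*m + n*(7*m^2 - 13*m)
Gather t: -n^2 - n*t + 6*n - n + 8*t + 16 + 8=-n^2 + 5*n + t*(8 - n) + 24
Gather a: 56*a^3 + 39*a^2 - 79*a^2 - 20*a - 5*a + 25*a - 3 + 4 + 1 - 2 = 56*a^3 - 40*a^2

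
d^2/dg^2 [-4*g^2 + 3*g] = -8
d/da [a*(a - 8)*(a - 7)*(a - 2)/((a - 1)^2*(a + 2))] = (a^5 + a^4 - 94*a^3 + 240*a^2 - 120*a + 224)/(a^5 + a^4 - 5*a^3 - a^2 + 8*a - 4)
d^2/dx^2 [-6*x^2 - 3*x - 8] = -12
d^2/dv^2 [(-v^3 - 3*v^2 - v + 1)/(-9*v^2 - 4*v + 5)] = 68/(729*v^3 - 1215*v^2 + 675*v - 125)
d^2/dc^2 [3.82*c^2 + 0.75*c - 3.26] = 7.64000000000000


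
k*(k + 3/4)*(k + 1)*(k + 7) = k^4 + 35*k^3/4 + 13*k^2 + 21*k/4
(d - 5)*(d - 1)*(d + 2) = d^3 - 4*d^2 - 7*d + 10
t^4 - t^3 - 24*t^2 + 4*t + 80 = (t - 5)*(t - 2)*(t + 2)*(t + 4)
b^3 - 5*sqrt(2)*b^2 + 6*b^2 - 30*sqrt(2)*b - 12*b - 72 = (b + 6)*(b - 6*sqrt(2))*(b + sqrt(2))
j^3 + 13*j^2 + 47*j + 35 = (j + 1)*(j + 5)*(j + 7)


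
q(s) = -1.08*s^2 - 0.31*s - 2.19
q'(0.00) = -0.31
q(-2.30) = -7.19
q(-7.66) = -63.19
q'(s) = -2.16*s - 0.31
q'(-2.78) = 5.69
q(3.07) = -13.32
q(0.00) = -2.19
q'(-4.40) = 9.19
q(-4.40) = -21.73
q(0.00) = -2.19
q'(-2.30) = 4.66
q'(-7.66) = 16.24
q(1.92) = -6.77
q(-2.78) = -9.67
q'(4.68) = -10.42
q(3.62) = -17.46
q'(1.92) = -4.46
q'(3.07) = -6.94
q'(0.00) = -0.31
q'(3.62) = -8.13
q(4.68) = -27.30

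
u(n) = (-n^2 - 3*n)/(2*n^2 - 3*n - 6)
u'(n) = (3 - 4*n)*(-n^2 - 3*n)/(2*n^2 - 3*n - 6)^2 + (-2*n - 3)/(2*n^2 - 3*n - 6) = 3*(3*n^2 + 4*n + 6)/(4*n^4 - 12*n^3 - 15*n^2 + 36*n + 36)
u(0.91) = 0.50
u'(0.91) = 0.73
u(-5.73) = -0.20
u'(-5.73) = 0.04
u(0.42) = 0.21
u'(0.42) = 0.52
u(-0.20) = -0.11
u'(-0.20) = 0.56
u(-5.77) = -0.21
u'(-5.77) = 0.04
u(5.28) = -1.29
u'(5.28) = 0.29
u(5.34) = -1.27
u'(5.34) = 0.28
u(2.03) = 2.65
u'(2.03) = 5.36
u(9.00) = -0.84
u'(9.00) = 0.05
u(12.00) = -0.73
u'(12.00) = 0.02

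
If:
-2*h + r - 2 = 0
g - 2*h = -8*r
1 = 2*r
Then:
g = -11/2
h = -3/4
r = 1/2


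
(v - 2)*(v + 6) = v^2 + 4*v - 12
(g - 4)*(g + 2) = g^2 - 2*g - 8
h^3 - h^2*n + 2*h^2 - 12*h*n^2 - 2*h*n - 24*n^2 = (h + 2)*(h - 4*n)*(h + 3*n)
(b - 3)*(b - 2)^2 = b^3 - 7*b^2 + 16*b - 12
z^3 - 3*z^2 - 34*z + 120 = (z - 5)*(z - 4)*(z + 6)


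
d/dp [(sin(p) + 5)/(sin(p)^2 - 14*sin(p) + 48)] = (-10*sin(p) + cos(p)^2 + 117)*cos(p)/(sin(p)^2 - 14*sin(p) + 48)^2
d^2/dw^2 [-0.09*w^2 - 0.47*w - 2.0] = -0.180000000000000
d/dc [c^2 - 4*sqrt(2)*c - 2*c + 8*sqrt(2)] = 2*c - 4*sqrt(2) - 2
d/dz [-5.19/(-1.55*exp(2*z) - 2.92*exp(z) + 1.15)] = (-16.089*exp(z) - 15.1548)*exp(z)/(1.55*exp(2*z) + 2.92*exp(z) - 1.15)^2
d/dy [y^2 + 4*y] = 2*y + 4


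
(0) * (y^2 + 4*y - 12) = 0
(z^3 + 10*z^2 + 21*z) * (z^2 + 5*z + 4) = z^5 + 15*z^4 + 75*z^3 + 145*z^2 + 84*z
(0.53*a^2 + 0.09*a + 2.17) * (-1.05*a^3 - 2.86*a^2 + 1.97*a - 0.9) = -0.5565*a^5 - 1.6103*a^4 - 1.4918*a^3 - 6.5059*a^2 + 4.1939*a - 1.953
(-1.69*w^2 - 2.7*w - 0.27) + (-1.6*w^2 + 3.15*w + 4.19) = -3.29*w^2 + 0.45*w + 3.92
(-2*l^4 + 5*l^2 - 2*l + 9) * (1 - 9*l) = 18*l^5 - 2*l^4 - 45*l^3 + 23*l^2 - 83*l + 9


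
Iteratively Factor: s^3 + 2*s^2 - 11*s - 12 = (s + 1)*(s^2 + s - 12) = (s + 1)*(s + 4)*(s - 3)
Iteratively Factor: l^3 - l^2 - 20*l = (l)*(l^2 - l - 20) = l*(l - 5)*(l + 4)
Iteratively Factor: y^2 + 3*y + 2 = (y + 1)*(y + 2)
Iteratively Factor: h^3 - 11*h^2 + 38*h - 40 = (h - 5)*(h^2 - 6*h + 8) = (h - 5)*(h - 4)*(h - 2)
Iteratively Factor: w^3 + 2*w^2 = (w)*(w^2 + 2*w) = w*(w + 2)*(w)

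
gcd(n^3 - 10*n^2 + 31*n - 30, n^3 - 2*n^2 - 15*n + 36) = n - 3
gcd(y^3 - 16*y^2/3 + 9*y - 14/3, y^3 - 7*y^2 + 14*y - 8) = y^2 - 3*y + 2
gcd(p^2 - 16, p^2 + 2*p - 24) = p - 4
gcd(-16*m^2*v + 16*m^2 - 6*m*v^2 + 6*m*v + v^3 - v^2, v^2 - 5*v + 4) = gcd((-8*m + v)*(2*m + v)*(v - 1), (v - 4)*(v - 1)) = v - 1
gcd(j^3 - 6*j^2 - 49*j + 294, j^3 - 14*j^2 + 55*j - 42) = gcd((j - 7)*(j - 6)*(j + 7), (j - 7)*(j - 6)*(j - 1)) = j^2 - 13*j + 42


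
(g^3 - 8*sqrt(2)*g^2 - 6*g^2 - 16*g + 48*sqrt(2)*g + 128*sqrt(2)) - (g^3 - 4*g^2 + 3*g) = -8*sqrt(2)*g^2 - 2*g^2 - 19*g + 48*sqrt(2)*g + 128*sqrt(2)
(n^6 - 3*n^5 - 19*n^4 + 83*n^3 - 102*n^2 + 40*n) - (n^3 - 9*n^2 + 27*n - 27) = n^6 - 3*n^5 - 19*n^4 + 82*n^3 - 93*n^2 + 13*n + 27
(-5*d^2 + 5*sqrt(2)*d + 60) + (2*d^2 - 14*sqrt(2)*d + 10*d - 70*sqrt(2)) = -3*d^2 - 9*sqrt(2)*d + 10*d - 70*sqrt(2) + 60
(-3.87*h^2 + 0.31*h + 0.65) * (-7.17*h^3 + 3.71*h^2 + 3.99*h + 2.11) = 27.7479*h^5 - 16.5804*h^4 - 18.9517*h^3 - 4.5173*h^2 + 3.2476*h + 1.3715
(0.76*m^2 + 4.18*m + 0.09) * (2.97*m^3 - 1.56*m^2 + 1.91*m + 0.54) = 2.2572*m^5 + 11.229*m^4 - 4.8019*m^3 + 8.2538*m^2 + 2.4291*m + 0.0486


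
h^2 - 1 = (h - 1)*(h + 1)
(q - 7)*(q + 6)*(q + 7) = q^3 + 6*q^2 - 49*q - 294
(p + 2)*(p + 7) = p^2 + 9*p + 14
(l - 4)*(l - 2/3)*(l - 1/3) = l^3 - 5*l^2 + 38*l/9 - 8/9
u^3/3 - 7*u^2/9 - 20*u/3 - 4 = (u/3 + 1)*(u - 6)*(u + 2/3)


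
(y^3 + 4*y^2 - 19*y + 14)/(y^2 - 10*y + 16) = (y^2 + 6*y - 7)/(y - 8)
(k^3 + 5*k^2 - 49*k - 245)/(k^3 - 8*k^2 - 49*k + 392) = (k + 5)/(k - 8)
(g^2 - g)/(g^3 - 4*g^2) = (g - 1)/(g*(g - 4))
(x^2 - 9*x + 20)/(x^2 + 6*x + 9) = (x^2 - 9*x + 20)/(x^2 + 6*x + 9)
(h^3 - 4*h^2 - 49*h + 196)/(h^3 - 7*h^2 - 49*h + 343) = (h - 4)/(h - 7)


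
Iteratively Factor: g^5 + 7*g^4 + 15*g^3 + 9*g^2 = (g + 3)*(g^4 + 4*g^3 + 3*g^2) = (g + 1)*(g + 3)*(g^3 + 3*g^2) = (g + 1)*(g + 3)^2*(g^2) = g*(g + 1)*(g + 3)^2*(g)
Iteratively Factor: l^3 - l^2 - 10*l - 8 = (l + 2)*(l^2 - 3*l - 4) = (l - 4)*(l + 2)*(l + 1)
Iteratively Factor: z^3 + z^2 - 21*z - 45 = (z + 3)*(z^2 - 2*z - 15) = (z - 5)*(z + 3)*(z + 3)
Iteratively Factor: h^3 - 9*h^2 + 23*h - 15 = (h - 1)*(h^2 - 8*h + 15) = (h - 3)*(h - 1)*(h - 5)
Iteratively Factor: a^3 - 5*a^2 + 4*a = (a)*(a^2 - 5*a + 4) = a*(a - 1)*(a - 4)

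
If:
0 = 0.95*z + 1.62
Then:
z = -1.71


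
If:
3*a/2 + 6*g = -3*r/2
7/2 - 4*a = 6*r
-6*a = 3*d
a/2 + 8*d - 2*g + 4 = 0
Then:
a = 103/368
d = -103/184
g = -249/1472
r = 73/184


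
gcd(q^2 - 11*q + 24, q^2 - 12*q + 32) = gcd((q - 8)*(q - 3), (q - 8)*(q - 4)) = q - 8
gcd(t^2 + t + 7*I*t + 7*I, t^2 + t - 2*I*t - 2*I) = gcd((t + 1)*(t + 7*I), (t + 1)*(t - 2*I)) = t + 1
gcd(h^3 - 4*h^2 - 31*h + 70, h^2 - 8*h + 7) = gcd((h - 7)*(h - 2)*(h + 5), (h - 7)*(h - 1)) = h - 7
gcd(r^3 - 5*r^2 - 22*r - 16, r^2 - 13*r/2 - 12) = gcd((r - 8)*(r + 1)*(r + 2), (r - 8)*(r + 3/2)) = r - 8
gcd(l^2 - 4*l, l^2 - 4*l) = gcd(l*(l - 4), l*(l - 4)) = l^2 - 4*l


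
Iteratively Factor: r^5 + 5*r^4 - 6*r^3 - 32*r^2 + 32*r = (r - 1)*(r^4 + 6*r^3 - 32*r) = (r - 1)*(r + 4)*(r^3 + 2*r^2 - 8*r) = (r - 2)*(r - 1)*(r + 4)*(r^2 + 4*r) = r*(r - 2)*(r - 1)*(r + 4)*(r + 4)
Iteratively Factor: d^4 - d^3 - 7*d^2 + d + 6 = (d - 1)*(d^3 - 7*d - 6) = (d - 1)*(d + 1)*(d^2 - d - 6) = (d - 3)*(d - 1)*(d + 1)*(d + 2)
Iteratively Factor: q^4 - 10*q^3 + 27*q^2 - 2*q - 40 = (q - 4)*(q^3 - 6*q^2 + 3*q + 10) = (q - 4)*(q + 1)*(q^2 - 7*q + 10) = (q - 5)*(q - 4)*(q + 1)*(q - 2)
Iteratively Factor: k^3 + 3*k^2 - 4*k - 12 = (k + 3)*(k^2 - 4) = (k - 2)*(k + 3)*(k + 2)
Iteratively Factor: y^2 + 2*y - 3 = (y - 1)*(y + 3)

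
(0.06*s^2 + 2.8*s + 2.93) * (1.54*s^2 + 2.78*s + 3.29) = 0.0924*s^4 + 4.4788*s^3 + 12.4936*s^2 + 17.3574*s + 9.6397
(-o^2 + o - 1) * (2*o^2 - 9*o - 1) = -2*o^4 + 11*o^3 - 10*o^2 + 8*o + 1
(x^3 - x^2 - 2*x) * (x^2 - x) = x^5 - 2*x^4 - x^3 + 2*x^2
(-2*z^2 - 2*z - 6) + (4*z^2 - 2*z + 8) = 2*z^2 - 4*z + 2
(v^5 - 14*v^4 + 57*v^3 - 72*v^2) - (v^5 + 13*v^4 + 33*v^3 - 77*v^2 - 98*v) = -27*v^4 + 24*v^3 + 5*v^2 + 98*v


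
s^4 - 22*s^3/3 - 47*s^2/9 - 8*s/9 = s*(s - 8)*(s + 1/3)^2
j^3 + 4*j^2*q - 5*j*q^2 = j*(j - q)*(j + 5*q)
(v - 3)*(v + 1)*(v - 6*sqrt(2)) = v^3 - 6*sqrt(2)*v^2 - 2*v^2 - 3*v + 12*sqrt(2)*v + 18*sqrt(2)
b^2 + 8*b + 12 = (b + 2)*(b + 6)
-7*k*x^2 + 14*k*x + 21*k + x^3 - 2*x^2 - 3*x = (-7*k + x)*(x - 3)*(x + 1)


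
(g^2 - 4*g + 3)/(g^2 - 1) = (g - 3)/(g + 1)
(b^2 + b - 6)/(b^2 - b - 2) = (b + 3)/(b + 1)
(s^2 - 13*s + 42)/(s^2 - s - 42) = (s - 6)/(s + 6)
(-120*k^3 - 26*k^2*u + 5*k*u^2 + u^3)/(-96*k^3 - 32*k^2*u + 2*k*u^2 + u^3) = (-30*k^2 + k*u + u^2)/(-24*k^2 - 2*k*u + u^2)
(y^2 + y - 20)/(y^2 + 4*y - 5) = (y - 4)/(y - 1)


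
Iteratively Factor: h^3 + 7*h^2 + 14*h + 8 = (h + 2)*(h^2 + 5*h + 4) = (h + 2)*(h + 4)*(h + 1)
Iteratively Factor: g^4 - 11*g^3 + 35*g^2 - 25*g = (g - 5)*(g^3 - 6*g^2 + 5*g) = (g - 5)*(g - 1)*(g^2 - 5*g) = g*(g - 5)*(g - 1)*(g - 5)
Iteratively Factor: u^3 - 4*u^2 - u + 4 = (u - 1)*(u^2 - 3*u - 4) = (u - 4)*(u - 1)*(u + 1)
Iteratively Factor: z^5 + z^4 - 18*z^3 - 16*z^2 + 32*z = (z - 1)*(z^4 + 2*z^3 - 16*z^2 - 32*z) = (z - 4)*(z - 1)*(z^3 + 6*z^2 + 8*z) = (z - 4)*(z - 1)*(z + 2)*(z^2 + 4*z) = (z - 4)*(z - 1)*(z + 2)*(z + 4)*(z)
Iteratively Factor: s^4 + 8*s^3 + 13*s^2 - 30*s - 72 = (s + 3)*(s^3 + 5*s^2 - 2*s - 24) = (s + 3)*(s + 4)*(s^2 + s - 6) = (s - 2)*(s + 3)*(s + 4)*(s + 3)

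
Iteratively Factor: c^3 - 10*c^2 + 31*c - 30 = (c - 3)*(c^2 - 7*c + 10) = (c - 5)*(c - 3)*(c - 2)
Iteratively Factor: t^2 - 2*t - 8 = (t - 4)*(t + 2)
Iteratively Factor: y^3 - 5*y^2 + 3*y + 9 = (y + 1)*(y^2 - 6*y + 9) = (y - 3)*(y + 1)*(y - 3)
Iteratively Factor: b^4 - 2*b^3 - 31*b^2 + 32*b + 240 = (b + 4)*(b^3 - 6*b^2 - 7*b + 60) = (b - 5)*(b + 4)*(b^2 - b - 12) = (b - 5)*(b - 4)*(b + 4)*(b + 3)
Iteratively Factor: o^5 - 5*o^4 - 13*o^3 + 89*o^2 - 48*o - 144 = (o - 4)*(o^4 - o^3 - 17*o^2 + 21*o + 36) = (o - 4)*(o - 3)*(o^3 + 2*o^2 - 11*o - 12) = (o - 4)*(o - 3)^2*(o^2 + 5*o + 4) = (o - 4)*(o - 3)^2*(o + 4)*(o + 1)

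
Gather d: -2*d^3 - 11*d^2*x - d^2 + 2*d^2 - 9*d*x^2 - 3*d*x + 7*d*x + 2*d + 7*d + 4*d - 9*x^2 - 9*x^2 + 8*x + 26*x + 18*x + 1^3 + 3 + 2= -2*d^3 + d^2*(1 - 11*x) + d*(-9*x^2 + 4*x + 13) - 18*x^2 + 52*x + 6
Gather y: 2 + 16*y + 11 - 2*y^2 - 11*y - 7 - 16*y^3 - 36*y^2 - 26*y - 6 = -16*y^3 - 38*y^2 - 21*y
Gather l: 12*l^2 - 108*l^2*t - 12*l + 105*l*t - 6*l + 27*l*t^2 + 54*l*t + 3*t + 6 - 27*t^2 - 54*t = l^2*(12 - 108*t) + l*(27*t^2 + 159*t - 18) - 27*t^2 - 51*t + 6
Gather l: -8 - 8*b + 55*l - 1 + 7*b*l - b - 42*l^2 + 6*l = -9*b - 42*l^2 + l*(7*b + 61) - 9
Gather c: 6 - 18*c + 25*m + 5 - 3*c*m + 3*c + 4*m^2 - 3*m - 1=c*(-3*m - 15) + 4*m^2 + 22*m + 10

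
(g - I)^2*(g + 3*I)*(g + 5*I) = g^4 + 6*I*g^3 + 22*I*g + 15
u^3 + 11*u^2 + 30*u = u*(u + 5)*(u + 6)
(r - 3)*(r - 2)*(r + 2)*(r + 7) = r^4 + 4*r^3 - 25*r^2 - 16*r + 84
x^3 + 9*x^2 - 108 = (x - 3)*(x + 6)^2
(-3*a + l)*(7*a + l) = -21*a^2 + 4*a*l + l^2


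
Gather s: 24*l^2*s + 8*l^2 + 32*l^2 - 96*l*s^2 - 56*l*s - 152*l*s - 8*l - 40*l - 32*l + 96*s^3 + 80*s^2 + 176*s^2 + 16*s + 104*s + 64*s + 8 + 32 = 40*l^2 - 80*l + 96*s^3 + s^2*(256 - 96*l) + s*(24*l^2 - 208*l + 184) + 40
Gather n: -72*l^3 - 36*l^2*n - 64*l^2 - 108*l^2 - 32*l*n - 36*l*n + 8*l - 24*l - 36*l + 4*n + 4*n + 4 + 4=-72*l^3 - 172*l^2 - 52*l + n*(-36*l^2 - 68*l + 8) + 8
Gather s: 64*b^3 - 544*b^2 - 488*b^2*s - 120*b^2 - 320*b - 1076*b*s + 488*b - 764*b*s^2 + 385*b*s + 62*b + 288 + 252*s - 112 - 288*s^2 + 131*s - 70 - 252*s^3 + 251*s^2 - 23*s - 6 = 64*b^3 - 664*b^2 + 230*b - 252*s^3 + s^2*(-764*b - 37) + s*(-488*b^2 - 691*b + 360) + 100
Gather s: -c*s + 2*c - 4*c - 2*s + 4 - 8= -2*c + s*(-c - 2) - 4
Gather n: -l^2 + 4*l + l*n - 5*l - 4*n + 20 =-l^2 - l + n*(l - 4) + 20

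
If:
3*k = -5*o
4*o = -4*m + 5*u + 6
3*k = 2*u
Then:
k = 2*u/3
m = 33*u/20 + 3/2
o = -2*u/5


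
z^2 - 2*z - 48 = (z - 8)*(z + 6)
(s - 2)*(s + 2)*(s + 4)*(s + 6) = s^4 + 10*s^3 + 20*s^2 - 40*s - 96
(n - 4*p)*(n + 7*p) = n^2 + 3*n*p - 28*p^2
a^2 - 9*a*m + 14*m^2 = (a - 7*m)*(a - 2*m)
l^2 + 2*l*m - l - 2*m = (l - 1)*(l + 2*m)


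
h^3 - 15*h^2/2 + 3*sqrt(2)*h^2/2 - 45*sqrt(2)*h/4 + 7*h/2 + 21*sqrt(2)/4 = (h - 7)*(h - 1/2)*(h + 3*sqrt(2)/2)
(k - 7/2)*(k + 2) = k^2 - 3*k/2 - 7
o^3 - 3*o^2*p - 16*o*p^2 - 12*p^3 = (o - 6*p)*(o + p)*(o + 2*p)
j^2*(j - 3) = j^3 - 3*j^2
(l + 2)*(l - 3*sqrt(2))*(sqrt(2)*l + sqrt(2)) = sqrt(2)*l^3 - 6*l^2 + 3*sqrt(2)*l^2 - 18*l + 2*sqrt(2)*l - 12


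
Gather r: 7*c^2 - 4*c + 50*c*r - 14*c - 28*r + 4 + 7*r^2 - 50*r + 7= 7*c^2 - 18*c + 7*r^2 + r*(50*c - 78) + 11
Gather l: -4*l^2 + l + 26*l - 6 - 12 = -4*l^2 + 27*l - 18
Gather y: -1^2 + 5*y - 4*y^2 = -4*y^2 + 5*y - 1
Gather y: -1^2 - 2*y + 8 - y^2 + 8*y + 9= -y^2 + 6*y + 16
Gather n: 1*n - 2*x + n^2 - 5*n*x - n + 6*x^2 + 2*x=n^2 - 5*n*x + 6*x^2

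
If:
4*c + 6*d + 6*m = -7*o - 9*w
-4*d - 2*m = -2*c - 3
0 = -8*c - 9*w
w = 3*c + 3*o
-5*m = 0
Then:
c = 243/544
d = 1059/1088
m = 0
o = -315/544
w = -27/68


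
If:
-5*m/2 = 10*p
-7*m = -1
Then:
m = 1/7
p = -1/28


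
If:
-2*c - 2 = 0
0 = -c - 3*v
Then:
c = -1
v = 1/3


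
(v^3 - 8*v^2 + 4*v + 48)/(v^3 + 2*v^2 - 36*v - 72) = (v - 4)/(v + 6)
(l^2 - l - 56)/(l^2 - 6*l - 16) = (l + 7)/(l + 2)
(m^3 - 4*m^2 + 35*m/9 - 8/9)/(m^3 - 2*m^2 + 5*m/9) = (3*m^2 - 11*m + 8)/(m*(3*m - 5))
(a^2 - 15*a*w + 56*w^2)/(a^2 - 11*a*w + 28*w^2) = (-a + 8*w)/(-a + 4*w)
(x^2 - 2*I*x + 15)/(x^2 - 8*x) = (x^2 - 2*I*x + 15)/(x*(x - 8))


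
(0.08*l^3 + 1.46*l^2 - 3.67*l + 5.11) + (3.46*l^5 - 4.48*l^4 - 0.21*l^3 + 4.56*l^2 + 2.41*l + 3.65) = 3.46*l^5 - 4.48*l^4 - 0.13*l^3 + 6.02*l^2 - 1.26*l + 8.76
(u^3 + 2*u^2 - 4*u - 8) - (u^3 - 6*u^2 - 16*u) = 8*u^2 + 12*u - 8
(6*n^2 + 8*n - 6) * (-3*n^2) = -18*n^4 - 24*n^3 + 18*n^2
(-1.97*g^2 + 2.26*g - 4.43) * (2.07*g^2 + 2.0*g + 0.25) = -4.0779*g^4 + 0.7382*g^3 - 5.1426*g^2 - 8.295*g - 1.1075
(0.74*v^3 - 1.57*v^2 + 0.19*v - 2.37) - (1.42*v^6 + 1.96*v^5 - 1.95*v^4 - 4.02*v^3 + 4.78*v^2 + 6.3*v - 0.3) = -1.42*v^6 - 1.96*v^5 + 1.95*v^4 + 4.76*v^3 - 6.35*v^2 - 6.11*v - 2.07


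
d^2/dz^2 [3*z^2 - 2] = 6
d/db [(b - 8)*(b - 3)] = 2*b - 11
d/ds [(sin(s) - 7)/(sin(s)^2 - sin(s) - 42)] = -cos(s)/(sin(s) + 6)^2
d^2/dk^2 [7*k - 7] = 0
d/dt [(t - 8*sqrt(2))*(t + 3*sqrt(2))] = 2*t - 5*sqrt(2)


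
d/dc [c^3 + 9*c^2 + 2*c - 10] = 3*c^2 + 18*c + 2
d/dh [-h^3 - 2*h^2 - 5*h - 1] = -3*h^2 - 4*h - 5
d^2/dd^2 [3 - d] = 0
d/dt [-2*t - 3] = -2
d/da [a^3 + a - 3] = 3*a^2 + 1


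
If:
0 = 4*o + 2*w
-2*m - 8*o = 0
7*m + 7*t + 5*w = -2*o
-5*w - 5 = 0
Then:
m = -2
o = 1/2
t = 18/7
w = -1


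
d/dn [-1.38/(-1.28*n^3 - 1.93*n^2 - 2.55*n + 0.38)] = (-5.2992*n^2 - 5.3268*n - 3.519)/(1.28*n^3 + 1.93*n^2 + 2.55*n - 0.38)^2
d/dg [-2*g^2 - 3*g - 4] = -4*g - 3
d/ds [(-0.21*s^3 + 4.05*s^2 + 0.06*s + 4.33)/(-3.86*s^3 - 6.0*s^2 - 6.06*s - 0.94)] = (16.893*s^4 + 3.0084*s^3 + 26.5506*s^2 + 44.346*s + 26.1834)/(14.8996*s^6 + 46.32*s^5 + 82.7832*s^4 + 79.9768*s^3 + 48.0036*s^2 + 11.3928*s + 0.8836)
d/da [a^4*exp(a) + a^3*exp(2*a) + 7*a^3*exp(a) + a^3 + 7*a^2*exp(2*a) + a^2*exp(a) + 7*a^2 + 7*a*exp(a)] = a^4*exp(a) + 2*a^3*exp(2*a) + 11*a^3*exp(a) + 17*a^2*exp(2*a) + 22*a^2*exp(a) + 3*a^2 + 14*a*exp(2*a) + 9*a*exp(a) + 14*a + 7*exp(a)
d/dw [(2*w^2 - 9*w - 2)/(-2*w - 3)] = (-4*w^2 - 12*w + 23)/(4*w^2 + 12*w + 9)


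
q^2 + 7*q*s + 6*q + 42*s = (q + 6)*(q + 7*s)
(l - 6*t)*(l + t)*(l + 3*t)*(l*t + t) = l^4*t - 2*l^3*t^2 + l^3*t - 21*l^2*t^3 - 2*l^2*t^2 - 18*l*t^4 - 21*l*t^3 - 18*t^4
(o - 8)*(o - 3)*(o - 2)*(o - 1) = o^4 - 14*o^3 + 59*o^2 - 94*o + 48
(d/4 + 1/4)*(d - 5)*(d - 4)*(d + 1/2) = d^4/4 - 15*d^3/8 + 7*d^2/4 + 51*d/8 + 5/2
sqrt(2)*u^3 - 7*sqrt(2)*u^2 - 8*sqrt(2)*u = u*(u - 8)*(sqrt(2)*u + sqrt(2))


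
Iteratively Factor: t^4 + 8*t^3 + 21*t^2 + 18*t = (t)*(t^3 + 8*t^2 + 21*t + 18) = t*(t + 3)*(t^2 + 5*t + 6) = t*(t + 2)*(t + 3)*(t + 3)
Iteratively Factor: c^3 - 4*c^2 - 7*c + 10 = (c - 5)*(c^2 + c - 2) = (c - 5)*(c - 1)*(c + 2)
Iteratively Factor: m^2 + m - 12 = (m - 3)*(m + 4)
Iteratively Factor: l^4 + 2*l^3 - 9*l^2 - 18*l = (l + 2)*(l^3 - 9*l) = (l - 3)*(l + 2)*(l^2 + 3*l) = l*(l - 3)*(l + 2)*(l + 3)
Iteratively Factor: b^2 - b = (b - 1)*(b)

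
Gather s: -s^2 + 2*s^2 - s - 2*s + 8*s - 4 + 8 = s^2 + 5*s + 4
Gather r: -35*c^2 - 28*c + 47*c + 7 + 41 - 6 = -35*c^2 + 19*c + 42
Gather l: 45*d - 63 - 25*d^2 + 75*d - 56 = -25*d^2 + 120*d - 119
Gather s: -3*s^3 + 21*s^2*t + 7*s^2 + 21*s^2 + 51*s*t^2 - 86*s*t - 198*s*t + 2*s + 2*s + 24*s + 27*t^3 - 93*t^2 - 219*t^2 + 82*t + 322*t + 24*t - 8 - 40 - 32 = -3*s^3 + s^2*(21*t + 28) + s*(51*t^2 - 284*t + 28) + 27*t^3 - 312*t^2 + 428*t - 80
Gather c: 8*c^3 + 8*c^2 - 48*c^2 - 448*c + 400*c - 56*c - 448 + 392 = 8*c^3 - 40*c^2 - 104*c - 56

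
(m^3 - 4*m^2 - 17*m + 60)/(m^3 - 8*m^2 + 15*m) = (m + 4)/m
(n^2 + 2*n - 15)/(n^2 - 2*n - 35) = (n - 3)/(n - 7)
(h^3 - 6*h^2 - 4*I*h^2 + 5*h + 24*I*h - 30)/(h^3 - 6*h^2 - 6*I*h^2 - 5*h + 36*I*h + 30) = (h + I)/(h - I)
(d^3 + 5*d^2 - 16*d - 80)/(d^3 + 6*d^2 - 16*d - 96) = (d + 5)/(d + 6)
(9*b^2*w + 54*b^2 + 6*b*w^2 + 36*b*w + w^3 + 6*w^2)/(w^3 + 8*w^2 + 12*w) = (9*b^2 + 6*b*w + w^2)/(w*(w + 2))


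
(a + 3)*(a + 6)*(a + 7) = a^3 + 16*a^2 + 81*a + 126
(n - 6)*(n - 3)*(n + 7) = n^3 - 2*n^2 - 45*n + 126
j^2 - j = j*(j - 1)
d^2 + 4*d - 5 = (d - 1)*(d + 5)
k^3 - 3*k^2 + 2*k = k*(k - 2)*(k - 1)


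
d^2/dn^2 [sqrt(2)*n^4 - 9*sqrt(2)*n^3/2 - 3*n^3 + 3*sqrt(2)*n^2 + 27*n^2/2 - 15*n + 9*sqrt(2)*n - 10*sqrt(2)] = 12*sqrt(2)*n^2 - 27*sqrt(2)*n - 18*n + 6*sqrt(2) + 27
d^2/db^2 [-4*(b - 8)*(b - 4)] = -8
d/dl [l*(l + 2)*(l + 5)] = 3*l^2 + 14*l + 10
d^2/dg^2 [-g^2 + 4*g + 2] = -2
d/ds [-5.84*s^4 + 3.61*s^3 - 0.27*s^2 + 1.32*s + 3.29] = -23.36*s^3 + 10.83*s^2 - 0.54*s + 1.32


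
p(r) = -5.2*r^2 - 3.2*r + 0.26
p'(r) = -10.4*r - 3.2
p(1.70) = -20.21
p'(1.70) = -20.88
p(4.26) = -107.74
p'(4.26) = -47.50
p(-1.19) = -3.30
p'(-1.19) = 9.18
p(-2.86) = -33.12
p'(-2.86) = 26.54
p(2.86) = -51.43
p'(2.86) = -32.94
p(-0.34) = 0.75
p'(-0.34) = 0.34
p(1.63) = -18.77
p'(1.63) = -20.15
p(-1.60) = -7.93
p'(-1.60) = 13.44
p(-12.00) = -710.14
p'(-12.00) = 121.60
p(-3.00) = -36.94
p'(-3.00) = 28.00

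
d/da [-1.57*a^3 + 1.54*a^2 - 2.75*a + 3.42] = -4.71*a^2 + 3.08*a - 2.75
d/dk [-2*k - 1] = -2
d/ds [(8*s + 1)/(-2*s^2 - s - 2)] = (-16*s^2 - 8*s + (4*s + 1)*(8*s + 1) - 16)/(2*s^2 + s + 2)^2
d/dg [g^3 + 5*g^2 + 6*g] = 3*g^2 + 10*g + 6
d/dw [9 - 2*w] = -2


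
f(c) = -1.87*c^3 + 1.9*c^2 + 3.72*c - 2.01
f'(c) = -5.61*c^2 + 3.8*c + 3.72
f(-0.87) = -2.58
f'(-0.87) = -3.83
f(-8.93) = 1447.95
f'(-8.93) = -477.58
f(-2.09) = 15.59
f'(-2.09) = -28.73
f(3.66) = -54.63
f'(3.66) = -57.52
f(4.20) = -91.41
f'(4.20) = -79.28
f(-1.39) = 1.51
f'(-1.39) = -12.40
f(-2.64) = 35.82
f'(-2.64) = -45.41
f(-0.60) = -3.15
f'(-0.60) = -0.58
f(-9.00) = 1481.64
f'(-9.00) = -484.89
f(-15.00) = 6680.94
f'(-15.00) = -1315.53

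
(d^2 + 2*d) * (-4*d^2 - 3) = -4*d^4 - 8*d^3 - 3*d^2 - 6*d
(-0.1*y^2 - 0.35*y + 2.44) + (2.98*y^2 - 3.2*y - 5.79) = 2.88*y^2 - 3.55*y - 3.35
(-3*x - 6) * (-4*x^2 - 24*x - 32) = 12*x^3 + 96*x^2 + 240*x + 192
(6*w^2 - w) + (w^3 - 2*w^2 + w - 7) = w^3 + 4*w^2 - 7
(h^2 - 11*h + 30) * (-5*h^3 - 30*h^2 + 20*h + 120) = -5*h^5 + 25*h^4 + 200*h^3 - 1000*h^2 - 720*h + 3600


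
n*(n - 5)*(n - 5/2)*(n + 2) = n^4 - 11*n^3/2 - 5*n^2/2 + 25*n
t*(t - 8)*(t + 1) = t^3 - 7*t^2 - 8*t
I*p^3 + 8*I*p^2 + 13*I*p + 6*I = (p + 1)*(p + 6)*(I*p + I)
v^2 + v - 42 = (v - 6)*(v + 7)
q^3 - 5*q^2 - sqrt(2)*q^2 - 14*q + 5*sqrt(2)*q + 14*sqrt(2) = (q - 7)*(q + 2)*(q - sqrt(2))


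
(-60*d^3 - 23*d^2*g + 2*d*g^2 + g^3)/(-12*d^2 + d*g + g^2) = (15*d^2 + 2*d*g - g^2)/(3*d - g)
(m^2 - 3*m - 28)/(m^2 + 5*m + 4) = (m - 7)/(m + 1)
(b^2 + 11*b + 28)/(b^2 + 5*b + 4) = (b + 7)/(b + 1)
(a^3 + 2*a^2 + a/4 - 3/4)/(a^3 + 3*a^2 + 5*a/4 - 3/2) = (a + 1)/(a + 2)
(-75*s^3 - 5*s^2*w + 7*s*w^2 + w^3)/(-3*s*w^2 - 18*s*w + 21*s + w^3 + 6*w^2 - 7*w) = (25*s^2 + 10*s*w + w^2)/(w^2 + 6*w - 7)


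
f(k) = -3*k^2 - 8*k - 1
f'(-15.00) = 82.00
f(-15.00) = -556.00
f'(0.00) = -8.00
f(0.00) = -1.00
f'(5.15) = -38.90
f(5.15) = -121.77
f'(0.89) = -13.34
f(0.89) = -10.50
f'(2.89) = -25.34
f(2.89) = -49.18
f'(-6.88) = 33.28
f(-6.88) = -87.96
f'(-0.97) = -2.18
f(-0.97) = 3.94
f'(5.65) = -41.90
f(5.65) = -141.97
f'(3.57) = -29.42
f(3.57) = -67.79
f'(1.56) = -17.36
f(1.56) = -20.78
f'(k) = -6*k - 8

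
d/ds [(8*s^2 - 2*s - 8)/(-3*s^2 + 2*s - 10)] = 2*(5*s^2 - 104*s + 18)/(9*s^4 - 12*s^3 + 64*s^2 - 40*s + 100)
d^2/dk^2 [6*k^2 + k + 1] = 12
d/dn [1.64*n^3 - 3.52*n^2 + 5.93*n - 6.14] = 4.92*n^2 - 7.04*n + 5.93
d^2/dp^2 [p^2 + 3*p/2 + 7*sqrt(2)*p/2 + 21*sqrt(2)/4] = 2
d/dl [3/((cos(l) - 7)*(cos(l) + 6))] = 3*(-sin(l) + sin(2*l))/((cos(l) - 7)^2*(cos(l) + 6)^2)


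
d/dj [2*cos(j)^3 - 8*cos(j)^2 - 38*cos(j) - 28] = 2*(-3*cos(j)^2 + 8*cos(j) + 19)*sin(j)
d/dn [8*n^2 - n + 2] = 16*n - 1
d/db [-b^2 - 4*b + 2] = -2*b - 4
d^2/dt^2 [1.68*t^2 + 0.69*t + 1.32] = 3.36000000000000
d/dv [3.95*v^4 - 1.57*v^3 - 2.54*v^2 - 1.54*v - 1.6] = 15.8*v^3 - 4.71*v^2 - 5.08*v - 1.54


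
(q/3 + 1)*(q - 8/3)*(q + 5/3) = q^3/3 + 2*q^2/3 - 67*q/27 - 40/9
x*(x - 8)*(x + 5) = x^3 - 3*x^2 - 40*x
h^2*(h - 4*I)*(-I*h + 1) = -I*h^4 - 3*h^3 - 4*I*h^2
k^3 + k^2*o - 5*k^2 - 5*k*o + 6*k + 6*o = (k - 3)*(k - 2)*(k + o)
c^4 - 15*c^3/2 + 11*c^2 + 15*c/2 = c*(c - 5)*(c - 3)*(c + 1/2)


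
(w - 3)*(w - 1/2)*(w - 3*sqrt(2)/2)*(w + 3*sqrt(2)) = w^4 - 7*w^3/2 + 3*sqrt(2)*w^3/2 - 15*w^2/2 - 21*sqrt(2)*w^2/4 + 9*sqrt(2)*w/4 + 63*w/2 - 27/2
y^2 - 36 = (y - 6)*(y + 6)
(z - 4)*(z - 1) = z^2 - 5*z + 4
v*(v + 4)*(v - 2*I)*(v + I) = v^4 + 4*v^3 - I*v^3 + 2*v^2 - 4*I*v^2 + 8*v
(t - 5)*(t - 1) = t^2 - 6*t + 5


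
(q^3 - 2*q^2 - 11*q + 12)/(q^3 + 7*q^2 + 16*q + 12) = (q^2 - 5*q + 4)/(q^2 + 4*q + 4)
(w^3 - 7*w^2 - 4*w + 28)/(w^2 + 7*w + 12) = (w^3 - 7*w^2 - 4*w + 28)/(w^2 + 7*w + 12)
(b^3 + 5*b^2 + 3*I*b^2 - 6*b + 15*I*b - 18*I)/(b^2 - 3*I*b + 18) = (b^2 + 5*b - 6)/(b - 6*I)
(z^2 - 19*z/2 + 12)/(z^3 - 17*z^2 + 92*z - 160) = (z - 3/2)/(z^2 - 9*z + 20)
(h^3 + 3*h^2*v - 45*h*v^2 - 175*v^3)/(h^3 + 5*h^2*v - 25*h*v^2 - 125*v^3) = (-h + 7*v)/(-h + 5*v)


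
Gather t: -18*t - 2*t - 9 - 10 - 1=-20*t - 20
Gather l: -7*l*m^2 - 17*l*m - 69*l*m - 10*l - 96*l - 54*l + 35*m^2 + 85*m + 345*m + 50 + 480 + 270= l*(-7*m^2 - 86*m - 160) + 35*m^2 + 430*m + 800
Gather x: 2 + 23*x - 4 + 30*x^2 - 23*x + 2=30*x^2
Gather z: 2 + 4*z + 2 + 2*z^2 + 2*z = 2*z^2 + 6*z + 4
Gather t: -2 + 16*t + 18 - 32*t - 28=-16*t - 12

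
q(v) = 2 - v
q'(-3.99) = -1.00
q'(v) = -1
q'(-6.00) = -1.00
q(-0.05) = 2.05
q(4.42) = -2.42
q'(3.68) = -1.00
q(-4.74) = 6.74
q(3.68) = -1.68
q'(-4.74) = -1.00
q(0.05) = 1.95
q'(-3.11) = -1.00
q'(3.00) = -1.00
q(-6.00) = 8.00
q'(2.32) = -1.00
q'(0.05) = -1.00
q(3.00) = -1.00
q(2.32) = -0.32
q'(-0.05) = -1.00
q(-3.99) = 5.99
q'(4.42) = -1.00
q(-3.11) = 5.11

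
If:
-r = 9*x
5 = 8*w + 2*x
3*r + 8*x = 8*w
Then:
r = 45/17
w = 95/136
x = -5/17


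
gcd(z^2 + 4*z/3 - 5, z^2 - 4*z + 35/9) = z - 5/3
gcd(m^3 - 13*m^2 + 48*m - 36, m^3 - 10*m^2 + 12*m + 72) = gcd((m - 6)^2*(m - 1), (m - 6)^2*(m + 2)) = m^2 - 12*m + 36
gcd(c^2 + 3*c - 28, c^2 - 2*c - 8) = c - 4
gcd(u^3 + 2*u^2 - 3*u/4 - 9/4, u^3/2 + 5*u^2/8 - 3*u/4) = 1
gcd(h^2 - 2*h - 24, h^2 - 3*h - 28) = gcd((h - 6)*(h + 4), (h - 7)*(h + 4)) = h + 4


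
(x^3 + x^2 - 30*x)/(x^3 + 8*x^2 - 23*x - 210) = x/(x + 7)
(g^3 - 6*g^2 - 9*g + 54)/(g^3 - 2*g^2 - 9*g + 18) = (g - 6)/(g - 2)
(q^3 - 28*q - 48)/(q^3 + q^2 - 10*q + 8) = (q^2 - 4*q - 12)/(q^2 - 3*q + 2)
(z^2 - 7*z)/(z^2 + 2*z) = (z - 7)/(z + 2)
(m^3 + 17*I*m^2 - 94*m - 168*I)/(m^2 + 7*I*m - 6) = (m^2 + 11*I*m - 28)/(m + I)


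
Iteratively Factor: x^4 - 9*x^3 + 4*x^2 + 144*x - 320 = (x + 4)*(x^3 - 13*x^2 + 56*x - 80) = (x - 4)*(x + 4)*(x^2 - 9*x + 20) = (x - 4)^2*(x + 4)*(x - 5)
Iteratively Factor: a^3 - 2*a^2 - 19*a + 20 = (a - 1)*(a^2 - a - 20) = (a - 1)*(a + 4)*(a - 5)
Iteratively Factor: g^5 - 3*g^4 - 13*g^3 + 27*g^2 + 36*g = (g + 3)*(g^4 - 6*g^3 + 5*g^2 + 12*g) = g*(g + 3)*(g^3 - 6*g^2 + 5*g + 12) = g*(g - 4)*(g + 3)*(g^2 - 2*g - 3) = g*(g - 4)*(g + 1)*(g + 3)*(g - 3)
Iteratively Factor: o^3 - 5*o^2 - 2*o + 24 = (o + 2)*(o^2 - 7*o + 12) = (o - 3)*(o + 2)*(o - 4)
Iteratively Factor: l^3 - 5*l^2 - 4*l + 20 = (l - 2)*(l^2 - 3*l - 10) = (l - 5)*(l - 2)*(l + 2)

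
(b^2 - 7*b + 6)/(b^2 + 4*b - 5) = (b - 6)/(b + 5)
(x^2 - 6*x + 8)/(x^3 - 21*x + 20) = (x - 2)/(x^2 + 4*x - 5)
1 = 1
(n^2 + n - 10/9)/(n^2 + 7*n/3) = (9*n^2 + 9*n - 10)/(3*n*(3*n + 7))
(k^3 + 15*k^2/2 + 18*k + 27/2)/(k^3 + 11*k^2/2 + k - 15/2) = (k^2 + 6*k + 9)/(k^2 + 4*k - 5)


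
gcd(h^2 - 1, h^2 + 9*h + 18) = 1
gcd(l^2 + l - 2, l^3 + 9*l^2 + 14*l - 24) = l - 1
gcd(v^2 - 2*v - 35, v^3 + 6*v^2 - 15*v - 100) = v + 5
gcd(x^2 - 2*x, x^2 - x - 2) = x - 2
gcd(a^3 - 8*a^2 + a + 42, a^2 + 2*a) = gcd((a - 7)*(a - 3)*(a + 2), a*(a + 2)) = a + 2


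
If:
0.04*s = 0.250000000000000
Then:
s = 6.25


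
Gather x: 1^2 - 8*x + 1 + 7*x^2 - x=7*x^2 - 9*x + 2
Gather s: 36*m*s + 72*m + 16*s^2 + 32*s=72*m + 16*s^2 + s*(36*m + 32)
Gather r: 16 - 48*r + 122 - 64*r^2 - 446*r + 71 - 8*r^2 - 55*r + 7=-72*r^2 - 549*r + 216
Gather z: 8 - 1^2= 7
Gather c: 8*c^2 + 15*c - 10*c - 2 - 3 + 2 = 8*c^2 + 5*c - 3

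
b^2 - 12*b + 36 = (b - 6)^2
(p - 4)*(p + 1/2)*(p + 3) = p^3 - p^2/2 - 25*p/2 - 6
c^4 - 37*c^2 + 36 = (c - 6)*(c - 1)*(c + 1)*(c + 6)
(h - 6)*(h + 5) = h^2 - h - 30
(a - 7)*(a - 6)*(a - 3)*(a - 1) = a^4 - 17*a^3 + 97*a^2 - 207*a + 126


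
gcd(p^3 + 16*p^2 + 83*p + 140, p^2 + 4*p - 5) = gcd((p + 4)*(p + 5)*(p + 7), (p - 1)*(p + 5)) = p + 5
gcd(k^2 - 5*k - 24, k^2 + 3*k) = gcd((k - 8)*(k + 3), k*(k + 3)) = k + 3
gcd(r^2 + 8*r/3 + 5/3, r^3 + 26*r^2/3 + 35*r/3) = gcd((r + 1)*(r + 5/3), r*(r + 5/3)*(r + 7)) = r + 5/3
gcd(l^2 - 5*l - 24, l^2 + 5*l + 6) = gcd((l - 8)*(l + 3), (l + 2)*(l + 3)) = l + 3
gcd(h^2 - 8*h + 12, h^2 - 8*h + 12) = h^2 - 8*h + 12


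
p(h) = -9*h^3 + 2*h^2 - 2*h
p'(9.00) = -2153.00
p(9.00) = -6417.00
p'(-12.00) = -3938.00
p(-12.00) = 15864.00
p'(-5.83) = -943.02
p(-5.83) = 1863.04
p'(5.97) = -940.42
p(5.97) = -1855.64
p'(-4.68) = -612.08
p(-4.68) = 975.69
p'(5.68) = -850.36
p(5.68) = -1596.09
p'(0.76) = -14.56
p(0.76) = -4.32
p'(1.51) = -57.52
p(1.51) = -29.45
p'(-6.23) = -1074.87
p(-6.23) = 2266.33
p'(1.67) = -70.62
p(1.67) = -39.68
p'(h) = -27*h^2 + 4*h - 2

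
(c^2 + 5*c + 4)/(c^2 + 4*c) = (c + 1)/c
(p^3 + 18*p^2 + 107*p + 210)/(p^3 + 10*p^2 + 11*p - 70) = (p + 6)/(p - 2)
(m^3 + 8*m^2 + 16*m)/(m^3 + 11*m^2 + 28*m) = (m + 4)/(m + 7)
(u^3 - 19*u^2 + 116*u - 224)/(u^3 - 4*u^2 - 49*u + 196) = (u - 8)/(u + 7)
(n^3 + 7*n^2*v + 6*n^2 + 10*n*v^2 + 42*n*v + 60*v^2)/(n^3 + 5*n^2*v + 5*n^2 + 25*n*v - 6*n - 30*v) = (n + 2*v)/(n - 1)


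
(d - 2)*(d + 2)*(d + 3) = d^3 + 3*d^2 - 4*d - 12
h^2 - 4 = (h - 2)*(h + 2)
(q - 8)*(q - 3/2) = q^2 - 19*q/2 + 12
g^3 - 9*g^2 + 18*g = g*(g - 6)*(g - 3)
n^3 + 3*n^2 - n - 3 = (n - 1)*(n + 1)*(n + 3)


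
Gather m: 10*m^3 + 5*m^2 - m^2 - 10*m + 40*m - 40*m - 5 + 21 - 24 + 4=10*m^3 + 4*m^2 - 10*m - 4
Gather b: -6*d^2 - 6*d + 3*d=-6*d^2 - 3*d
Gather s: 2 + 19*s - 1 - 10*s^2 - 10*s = -10*s^2 + 9*s + 1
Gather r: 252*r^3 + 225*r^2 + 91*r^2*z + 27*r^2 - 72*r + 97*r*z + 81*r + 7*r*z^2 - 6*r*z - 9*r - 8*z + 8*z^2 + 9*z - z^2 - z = 252*r^3 + r^2*(91*z + 252) + r*(7*z^2 + 91*z) + 7*z^2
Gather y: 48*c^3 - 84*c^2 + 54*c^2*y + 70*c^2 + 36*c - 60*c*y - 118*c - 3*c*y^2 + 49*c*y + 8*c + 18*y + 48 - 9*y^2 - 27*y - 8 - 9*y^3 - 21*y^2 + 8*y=48*c^3 - 14*c^2 - 74*c - 9*y^3 + y^2*(-3*c - 30) + y*(54*c^2 - 11*c - 1) + 40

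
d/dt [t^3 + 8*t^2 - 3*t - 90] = 3*t^2 + 16*t - 3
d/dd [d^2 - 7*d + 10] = 2*d - 7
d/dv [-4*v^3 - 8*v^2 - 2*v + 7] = -12*v^2 - 16*v - 2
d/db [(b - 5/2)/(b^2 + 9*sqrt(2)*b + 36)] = (b^2 + 9*sqrt(2)*b - (2*b - 5)*(2*b + 9*sqrt(2))/2 + 36)/(b^2 + 9*sqrt(2)*b + 36)^2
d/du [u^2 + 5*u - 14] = 2*u + 5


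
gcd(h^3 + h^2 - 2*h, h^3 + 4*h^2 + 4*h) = h^2 + 2*h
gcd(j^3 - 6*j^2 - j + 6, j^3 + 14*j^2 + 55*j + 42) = j + 1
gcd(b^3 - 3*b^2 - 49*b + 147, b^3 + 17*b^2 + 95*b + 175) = b + 7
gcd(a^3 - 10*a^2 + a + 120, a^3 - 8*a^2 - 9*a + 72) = a^2 - 5*a - 24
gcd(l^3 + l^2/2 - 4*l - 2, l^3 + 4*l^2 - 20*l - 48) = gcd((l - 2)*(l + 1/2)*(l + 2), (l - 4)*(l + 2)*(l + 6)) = l + 2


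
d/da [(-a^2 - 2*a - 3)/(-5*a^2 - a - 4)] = (-9*a^2 - 22*a + 5)/(25*a^4 + 10*a^3 + 41*a^2 + 8*a + 16)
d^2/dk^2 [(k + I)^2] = 2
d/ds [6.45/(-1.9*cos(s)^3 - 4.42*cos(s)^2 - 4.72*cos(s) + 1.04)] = (36.765*sin(s)^2 - 57.018*cos(s) - 67.209)*sin(s)/(1.9*cos(s)^3 + 4.42*cos(s)^2 + 4.72*cos(s) - 1.04)^2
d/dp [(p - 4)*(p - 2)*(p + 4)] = 3*p^2 - 4*p - 16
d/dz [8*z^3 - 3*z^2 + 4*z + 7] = 24*z^2 - 6*z + 4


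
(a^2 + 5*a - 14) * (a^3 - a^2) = a^5 + 4*a^4 - 19*a^3 + 14*a^2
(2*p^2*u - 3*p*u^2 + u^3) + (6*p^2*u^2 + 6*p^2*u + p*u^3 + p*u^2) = 6*p^2*u^2 + 8*p^2*u + p*u^3 - 2*p*u^2 + u^3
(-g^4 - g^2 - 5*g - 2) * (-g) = g^5 + g^3 + 5*g^2 + 2*g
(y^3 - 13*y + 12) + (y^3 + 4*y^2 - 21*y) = 2*y^3 + 4*y^2 - 34*y + 12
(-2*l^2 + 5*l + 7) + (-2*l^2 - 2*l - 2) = -4*l^2 + 3*l + 5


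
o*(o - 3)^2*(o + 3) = o^4 - 3*o^3 - 9*o^2 + 27*o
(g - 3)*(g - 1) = g^2 - 4*g + 3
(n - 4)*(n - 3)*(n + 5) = n^3 - 2*n^2 - 23*n + 60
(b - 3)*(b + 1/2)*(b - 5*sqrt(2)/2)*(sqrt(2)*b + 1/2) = sqrt(2)*b^4 - 9*b^3/2 - 5*sqrt(2)*b^3/2 - 11*sqrt(2)*b^2/4 + 45*b^2/4 + 25*sqrt(2)*b/8 + 27*b/4 + 15*sqrt(2)/8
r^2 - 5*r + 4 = (r - 4)*(r - 1)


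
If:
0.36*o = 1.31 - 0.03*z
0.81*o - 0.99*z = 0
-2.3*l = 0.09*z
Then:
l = -0.11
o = 3.41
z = 2.79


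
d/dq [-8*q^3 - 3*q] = -24*q^2 - 3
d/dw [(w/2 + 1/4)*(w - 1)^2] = 3*w*(w - 1)/2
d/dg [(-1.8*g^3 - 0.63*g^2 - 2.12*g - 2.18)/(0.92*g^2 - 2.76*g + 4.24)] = (-1.656*g^4 + 9.936*g^3 - 19.2068*g^2 - 1.3312*g - 15.0056)/(0.8464*g^4 - 5.0784*g^3 + 15.4192*g^2 - 23.4048*g + 17.9776)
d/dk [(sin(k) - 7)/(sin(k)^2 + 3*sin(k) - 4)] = (14*sin(k) + cos(k)^2 + 16)*cos(k)/((sin(k) - 1)^2*(sin(k) + 4)^2)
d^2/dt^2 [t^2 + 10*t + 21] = 2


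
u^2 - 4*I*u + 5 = (u - 5*I)*(u + I)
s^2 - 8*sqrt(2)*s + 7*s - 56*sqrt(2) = (s + 7)*(s - 8*sqrt(2))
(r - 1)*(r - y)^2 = r^3 - 2*r^2*y - r^2 + r*y^2 + 2*r*y - y^2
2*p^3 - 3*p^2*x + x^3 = (-p + x)^2*(2*p + x)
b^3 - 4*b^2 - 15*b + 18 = (b - 6)*(b - 1)*(b + 3)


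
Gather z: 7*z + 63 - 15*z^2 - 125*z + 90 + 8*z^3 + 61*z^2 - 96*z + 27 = 8*z^3 + 46*z^2 - 214*z + 180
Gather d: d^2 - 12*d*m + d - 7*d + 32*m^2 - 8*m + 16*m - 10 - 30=d^2 + d*(-12*m - 6) + 32*m^2 + 8*m - 40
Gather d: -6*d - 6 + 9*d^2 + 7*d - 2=9*d^2 + d - 8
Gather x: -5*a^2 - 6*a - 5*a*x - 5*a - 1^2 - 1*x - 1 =-5*a^2 - 11*a + x*(-5*a - 1) - 2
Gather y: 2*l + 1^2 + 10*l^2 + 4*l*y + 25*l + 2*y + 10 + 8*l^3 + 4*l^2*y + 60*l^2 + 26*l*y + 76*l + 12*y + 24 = 8*l^3 + 70*l^2 + 103*l + y*(4*l^2 + 30*l + 14) + 35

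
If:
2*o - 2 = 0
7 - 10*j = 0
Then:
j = 7/10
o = 1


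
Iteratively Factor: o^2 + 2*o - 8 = (o + 4)*(o - 2)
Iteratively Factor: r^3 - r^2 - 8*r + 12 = (r - 2)*(r^2 + r - 6) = (r - 2)*(r + 3)*(r - 2)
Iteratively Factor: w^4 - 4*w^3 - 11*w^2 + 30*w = (w + 3)*(w^3 - 7*w^2 + 10*w) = (w - 5)*(w + 3)*(w^2 - 2*w) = (w - 5)*(w - 2)*(w + 3)*(w)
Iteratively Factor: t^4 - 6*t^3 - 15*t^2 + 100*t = (t - 5)*(t^3 - t^2 - 20*t) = (t - 5)^2*(t^2 + 4*t) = (t - 5)^2*(t + 4)*(t)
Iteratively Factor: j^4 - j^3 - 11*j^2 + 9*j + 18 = (j - 3)*(j^3 + 2*j^2 - 5*j - 6) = (j - 3)*(j + 3)*(j^2 - j - 2) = (j - 3)*(j + 1)*(j + 3)*(j - 2)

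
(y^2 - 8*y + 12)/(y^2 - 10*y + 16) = (y - 6)/(y - 8)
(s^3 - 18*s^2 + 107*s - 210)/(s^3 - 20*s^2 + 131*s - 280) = (s - 6)/(s - 8)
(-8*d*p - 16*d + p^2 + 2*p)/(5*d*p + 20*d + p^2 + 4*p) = (-8*d*p - 16*d + p^2 + 2*p)/(5*d*p + 20*d + p^2 + 4*p)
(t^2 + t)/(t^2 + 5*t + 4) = t/(t + 4)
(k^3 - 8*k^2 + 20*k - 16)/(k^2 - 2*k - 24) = (-k^3 + 8*k^2 - 20*k + 16)/(-k^2 + 2*k + 24)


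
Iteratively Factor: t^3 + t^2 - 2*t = (t + 2)*(t^2 - t) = (t - 1)*(t + 2)*(t)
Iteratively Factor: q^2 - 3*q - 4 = (q + 1)*(q - 4)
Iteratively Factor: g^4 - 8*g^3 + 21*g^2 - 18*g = (g - 3)*(g^3 - 5*g^2 + 6*g) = (g - 3)^2*(g^2 - 2*g) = (g - 3)^2*(g - 2)*(g)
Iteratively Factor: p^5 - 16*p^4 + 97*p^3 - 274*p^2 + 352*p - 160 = (p - 4)*(p^4 - 12*p^3 + 49*p^2 - 78*p + 40) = (p - 4)^2*(p^3 - 8*p^2 + 17*p - 10) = (p - 4)^2*(p - 2)*(p^2 - 6*p + 5) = (p - 5)*(p - 4)^2*(p - 2)*(p - 1)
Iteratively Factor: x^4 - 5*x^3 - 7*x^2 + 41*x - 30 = (x - 1)*(x^3 - 4*x^2 - 11*x + 30) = (x - 5)*(x - 1)*(x^2 + x - 6) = (x - 5)*(x - 1)*(x + 3)*(x - 2)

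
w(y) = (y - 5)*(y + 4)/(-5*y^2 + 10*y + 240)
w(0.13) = -0.08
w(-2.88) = -0.05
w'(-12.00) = -0.00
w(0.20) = -0.08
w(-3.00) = -0.05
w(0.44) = -0.08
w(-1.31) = -0.08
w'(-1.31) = -0.01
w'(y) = (y - 5)*(y + 4)*(10*y - 10)/(-5*y^2 + 10*y + 240)^2 + (y - 5)/(-5*y^2 + 10*y + 240) + (y + 4)/(-5*y^2 + 10*y + 240)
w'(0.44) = 0.00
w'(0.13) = -0.00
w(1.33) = -0.08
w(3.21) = -0.06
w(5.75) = 0.06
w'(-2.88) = -0.03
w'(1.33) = 0.01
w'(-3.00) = -0.03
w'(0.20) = 0.00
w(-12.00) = -0.23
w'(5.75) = 0.10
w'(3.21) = 0.02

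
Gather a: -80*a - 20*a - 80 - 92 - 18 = -100*a - 190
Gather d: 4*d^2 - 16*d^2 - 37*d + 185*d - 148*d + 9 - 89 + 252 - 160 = 12 - 12*d^2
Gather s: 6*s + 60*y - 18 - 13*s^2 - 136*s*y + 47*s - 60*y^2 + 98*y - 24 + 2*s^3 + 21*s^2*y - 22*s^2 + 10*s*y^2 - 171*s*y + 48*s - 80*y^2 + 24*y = 2*s^3 + s^2*(21*y - 35) + s*(10*y^2 - 307*y + 101) - 140*y^2 + 182*y - 42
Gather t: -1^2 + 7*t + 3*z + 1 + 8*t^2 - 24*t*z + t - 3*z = 8*t^2 + t*(8 - 24*z)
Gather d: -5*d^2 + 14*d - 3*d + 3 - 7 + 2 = -5*d^2 + 11*d - 2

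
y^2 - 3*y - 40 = (y - 8)*(y + 5)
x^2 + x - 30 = (x - 5)*(x + 6)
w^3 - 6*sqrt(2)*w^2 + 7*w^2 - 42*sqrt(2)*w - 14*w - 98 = (w + 7)*(w - 7*sqrt(2))*(w + sqrt(2))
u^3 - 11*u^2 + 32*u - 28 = (u - 7)*(u - 2)^2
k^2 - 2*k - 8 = (k - 4)*(k + 2)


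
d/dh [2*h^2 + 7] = 4*h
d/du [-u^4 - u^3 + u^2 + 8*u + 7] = -4*u^3 - 3*u^2 + 2*u + 8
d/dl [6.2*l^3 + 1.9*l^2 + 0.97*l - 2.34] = 18.6*l^2 + 3.8*l + 0.97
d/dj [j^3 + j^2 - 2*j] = 3*j^2 + 2*j - 2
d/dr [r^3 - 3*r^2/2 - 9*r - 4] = 3*r^2 - 3*r - 9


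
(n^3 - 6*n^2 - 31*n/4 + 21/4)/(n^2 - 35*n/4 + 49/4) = (4*n^2 + 4*n - 3)/(4*n - 7)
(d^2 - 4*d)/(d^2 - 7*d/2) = 2*(d - 4)/(2*d - 7)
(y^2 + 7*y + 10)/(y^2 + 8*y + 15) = (y + 2)/(y + 3)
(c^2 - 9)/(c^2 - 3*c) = (c + 3)/c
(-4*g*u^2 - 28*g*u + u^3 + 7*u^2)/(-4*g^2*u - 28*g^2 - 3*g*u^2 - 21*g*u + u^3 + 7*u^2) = u/(g + u)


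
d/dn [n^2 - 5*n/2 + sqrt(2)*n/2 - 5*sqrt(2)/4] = 2*n - 5/2 + sqrt(2)/2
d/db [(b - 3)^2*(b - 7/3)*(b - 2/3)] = 4*b^3 - 27*b^2 + 514*b/9 - 109/3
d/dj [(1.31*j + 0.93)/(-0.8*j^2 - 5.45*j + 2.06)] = (1.048*j^2 + 1.488*j + 7.7671)/(0.64*j^4 + 8.72*j^3 + 26.4065*j^2 - 22.454*j + 4.2436)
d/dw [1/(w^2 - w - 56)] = (1 - 2*w)/(-w^2 + w + 56)^2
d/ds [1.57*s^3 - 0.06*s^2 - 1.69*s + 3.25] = 4.71*s^2 - 0.12*s - 1.69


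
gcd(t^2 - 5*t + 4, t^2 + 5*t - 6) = t - 1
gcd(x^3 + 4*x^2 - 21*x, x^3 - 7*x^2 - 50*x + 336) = x + 7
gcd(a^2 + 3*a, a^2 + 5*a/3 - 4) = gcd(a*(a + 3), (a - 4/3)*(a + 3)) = a + 3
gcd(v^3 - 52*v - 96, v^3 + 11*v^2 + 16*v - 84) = v + 6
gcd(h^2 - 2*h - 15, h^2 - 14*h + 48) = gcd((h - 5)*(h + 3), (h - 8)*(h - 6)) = 1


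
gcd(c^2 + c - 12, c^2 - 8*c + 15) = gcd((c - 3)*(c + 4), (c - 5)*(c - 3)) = c - 3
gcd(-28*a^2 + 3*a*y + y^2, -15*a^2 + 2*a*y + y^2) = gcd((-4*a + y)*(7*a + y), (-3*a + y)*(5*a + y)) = 1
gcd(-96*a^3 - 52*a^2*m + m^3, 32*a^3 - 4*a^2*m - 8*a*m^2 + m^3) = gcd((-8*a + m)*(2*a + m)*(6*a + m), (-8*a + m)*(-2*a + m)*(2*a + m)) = 16*a^2 + 6*a*m - m^2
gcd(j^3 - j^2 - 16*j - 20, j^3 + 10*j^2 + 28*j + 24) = j^2 + 4*j + 4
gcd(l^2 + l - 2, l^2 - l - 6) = l + 2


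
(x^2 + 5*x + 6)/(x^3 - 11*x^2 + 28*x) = (x^2 + 5*x + 6)/(x*(x^2 - 11*x + 28))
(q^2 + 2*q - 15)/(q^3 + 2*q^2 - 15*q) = 1/q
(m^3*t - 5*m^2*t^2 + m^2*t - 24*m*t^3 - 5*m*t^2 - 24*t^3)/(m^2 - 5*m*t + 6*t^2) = t*(m^3 - 5*m^2*t + m^2 - 24*m*t^2 - 5*m*t - 24*t^2)/(m^2 - 5*m*t + 6*t^2)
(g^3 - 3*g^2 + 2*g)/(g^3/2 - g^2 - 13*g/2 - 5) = 2*g*(-g^2 + 3*g - 2)/(-g^3 + 2*g^2 + 13*g + 10)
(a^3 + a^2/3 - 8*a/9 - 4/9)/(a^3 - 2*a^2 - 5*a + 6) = (a^2 + 4*a/3 + 4/9)/(a^2 - a - 6)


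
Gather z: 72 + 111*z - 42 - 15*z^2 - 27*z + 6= -15*z^2 + 84*z + 36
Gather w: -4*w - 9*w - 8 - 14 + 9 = -13*w - 13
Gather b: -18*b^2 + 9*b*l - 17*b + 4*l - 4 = -18*b^2 + b*(9*l - 17) + 4*l - 4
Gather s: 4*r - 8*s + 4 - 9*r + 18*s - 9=-5*r + 10*s - 5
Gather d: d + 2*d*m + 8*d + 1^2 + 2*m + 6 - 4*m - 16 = d*(2*m + 9) - 2*m - 9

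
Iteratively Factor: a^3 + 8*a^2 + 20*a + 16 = (a + 2)*(a^2 + 6*a + 8) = (a + 2)^2*(a + 4)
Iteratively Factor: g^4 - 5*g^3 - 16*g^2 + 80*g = (g - 5)*(g^3 - 16*g) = g*(g - 5)*(g^2 - 16) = g*(g - 5)*(g - 4)*(g + 4)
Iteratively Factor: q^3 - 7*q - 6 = (q + 2)*(q^2 - 2*q - 3) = (q - 3)*(q + 2)*(q + 1)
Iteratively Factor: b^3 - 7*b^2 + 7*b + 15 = (b - 3)*(b^2 - 4*b - 5) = (b - 3)*(b + 1)*(b - 5)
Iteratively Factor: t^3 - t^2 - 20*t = (t + 4)*(t^2 - 5*t) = (t - 5)*(t + 4)*(t)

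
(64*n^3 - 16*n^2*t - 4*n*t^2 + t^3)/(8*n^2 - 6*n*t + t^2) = (-16*n^2 + t^2)/(-2*n + t)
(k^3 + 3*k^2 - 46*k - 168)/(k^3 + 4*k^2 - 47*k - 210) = (k + 4)/(k + 5)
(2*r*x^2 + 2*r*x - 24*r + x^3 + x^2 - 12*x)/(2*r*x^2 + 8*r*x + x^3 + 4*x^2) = (x - 3)/x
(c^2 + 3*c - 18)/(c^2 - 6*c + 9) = (c + 6)/(c - 3)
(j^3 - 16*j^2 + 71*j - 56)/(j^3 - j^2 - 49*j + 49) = (j - 8)/(j + 7)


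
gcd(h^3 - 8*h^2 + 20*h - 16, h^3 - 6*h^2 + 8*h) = h^2 - 6*h + 8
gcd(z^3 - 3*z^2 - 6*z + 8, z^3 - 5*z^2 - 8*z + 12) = z^2 + z - 2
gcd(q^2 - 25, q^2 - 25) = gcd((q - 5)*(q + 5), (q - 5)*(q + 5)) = q^2 - 25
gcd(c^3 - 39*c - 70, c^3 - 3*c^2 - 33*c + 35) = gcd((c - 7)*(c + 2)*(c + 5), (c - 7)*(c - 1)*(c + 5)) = c^2 - 2*c - 35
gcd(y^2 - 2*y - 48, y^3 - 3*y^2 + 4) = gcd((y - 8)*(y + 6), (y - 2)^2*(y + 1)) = 1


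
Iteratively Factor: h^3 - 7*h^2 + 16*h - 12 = (h - 2)*(h^2 - 5*h + 6) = (h - 3)*(h - 2)*(h - 2)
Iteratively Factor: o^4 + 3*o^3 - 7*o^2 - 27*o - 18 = (o + 2)*(o^3 + o^2 - 9*o - 9) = (o + 1)*(o + 2)*(o^2 - 9) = (o + 1)*(o + 2)*(o + 3)*(o - 3)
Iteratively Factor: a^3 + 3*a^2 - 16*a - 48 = (a + 4)*(a^2 - a - 12) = (a - 4)*(a + 4)*(a + 3)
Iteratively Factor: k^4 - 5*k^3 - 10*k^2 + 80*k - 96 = (k - 3)*(k^3 - 2*k^2 - 16*k + 32) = (k - 3)*(k + 4)*(k^2 - 6*k + 8) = (k - 4)*(k - 3)*(k + 4)*(k - 2)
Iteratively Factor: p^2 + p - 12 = (p + 4)*(p - 3)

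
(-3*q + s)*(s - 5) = -3*q*s + 15*q + s^2 - 5*s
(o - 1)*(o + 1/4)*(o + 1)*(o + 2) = o^4 + 9*o^3/4 - o^2/2 - 9*o/4 - 1/2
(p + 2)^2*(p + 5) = p^3 + 9*p^2 + 24*p + 20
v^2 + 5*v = v*(v + 5)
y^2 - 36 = (y - 6)*(y + 6)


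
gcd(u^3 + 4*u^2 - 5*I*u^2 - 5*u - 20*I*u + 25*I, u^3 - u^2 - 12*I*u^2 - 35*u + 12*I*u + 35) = u^2 + u*(-1 - 5*I) + 5*I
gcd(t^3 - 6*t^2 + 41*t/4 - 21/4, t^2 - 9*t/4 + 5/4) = t - 1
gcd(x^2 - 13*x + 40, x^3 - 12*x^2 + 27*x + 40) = x^2 - 13*x + 40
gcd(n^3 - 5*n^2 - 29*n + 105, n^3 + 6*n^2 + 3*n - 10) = n + 5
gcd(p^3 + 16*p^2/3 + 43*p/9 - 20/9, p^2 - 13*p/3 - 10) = p + 5/3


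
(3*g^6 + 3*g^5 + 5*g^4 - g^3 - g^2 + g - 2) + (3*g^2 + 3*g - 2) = 3*g^6 + 3*g^5 + 5*g^4 - g^3 + 2*g^2 + 4*g - 4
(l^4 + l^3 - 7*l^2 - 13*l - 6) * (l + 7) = l^5 + 8*l^4 - 62*l^2 - 97*l - 42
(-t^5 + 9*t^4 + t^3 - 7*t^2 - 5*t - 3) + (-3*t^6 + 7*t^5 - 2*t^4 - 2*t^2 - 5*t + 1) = -3*t^6 + 6*t^5 + 7*t^4 + t^3 - 9*t^2 - 10*t - 2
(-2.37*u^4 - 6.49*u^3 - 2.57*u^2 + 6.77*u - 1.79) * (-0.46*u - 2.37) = 1.0902*u^5 + 8.6023*u^4 + 16.5635*u^3 + 2.9767*u^2 - 15.2215*u + 4.2423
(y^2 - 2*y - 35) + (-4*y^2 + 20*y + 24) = -3*y^2 + 18*y - 11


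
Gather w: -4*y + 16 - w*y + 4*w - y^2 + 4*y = w*(4 - y) - y^2 + 16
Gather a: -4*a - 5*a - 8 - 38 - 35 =-9*a - 81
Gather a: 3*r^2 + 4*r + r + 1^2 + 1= 3*r^2 + 5*r + 2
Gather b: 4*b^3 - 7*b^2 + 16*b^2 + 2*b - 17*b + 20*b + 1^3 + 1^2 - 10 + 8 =4*b^3 + 9*b^2 + 5*b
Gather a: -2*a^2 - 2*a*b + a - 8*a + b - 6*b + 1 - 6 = -2*a^2 + a*(-2*b - 7) - 5*b - 5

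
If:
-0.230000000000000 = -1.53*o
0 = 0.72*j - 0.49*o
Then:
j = 0.10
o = 0.15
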